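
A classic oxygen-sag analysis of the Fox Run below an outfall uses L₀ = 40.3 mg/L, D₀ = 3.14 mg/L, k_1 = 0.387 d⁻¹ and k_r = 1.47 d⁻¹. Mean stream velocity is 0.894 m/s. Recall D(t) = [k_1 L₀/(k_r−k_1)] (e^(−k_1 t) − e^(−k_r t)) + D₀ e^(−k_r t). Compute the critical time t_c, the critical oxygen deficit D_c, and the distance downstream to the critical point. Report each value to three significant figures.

t_c ≈ 1.01 d; D_c ≈ 7.19 mg/L; x_c ≈ 77.6 km

At the critical point dD/dt = 0, so k_1 L₀ e^(−k_1 t) = k_r D. Substituting D(t) from the Streeter–Phelps equation and solving for t gives
t_c = ln[(k_r/k_1)(1 − D₀(k_r−k_1)/(k_1 L₀))] / (k_r−k_1).
Here k_r−k_1 = 1.083 d⁻¹ and 1 − D₀(k_r−k_1)/(k_1 L₀) = 1 − 3.14×1.083/(0.387×40.3) = 0.7820, so
t_c = ln(3.798 × 0.7820) / 1.083 = 1.089 / 1.083 = 1.005 d.
D_c = (k_1/k_r) L₀ e^(−k_1 t_c) = (0.387/1.47) × 40.3 × e^(−0.387×1.005) = 0.2633 × 40.3 × 0.6777 = 7.190 mg/L.
x_c = v t_c = 0.894 m/s × 1.005 d × 86400 s/d = 77640 m ≈ 77.6 km.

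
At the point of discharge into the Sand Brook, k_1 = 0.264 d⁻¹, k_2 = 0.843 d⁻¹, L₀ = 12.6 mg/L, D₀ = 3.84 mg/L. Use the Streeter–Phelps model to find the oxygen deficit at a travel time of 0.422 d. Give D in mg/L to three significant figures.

k_1 L₀/(k_2−k_1) = 0.264×12.6/(0.843−0.264) = 3.326/0.5790 = 5.745 mg/L.
e^(−k_1 t) = e^(−0.264×0.4220) = 0.8946; e^(−k_2 t) = e^(−0.843×0.4220) = 0.7007.
D = 5.745 × (0.8946 − 0.7007) + 3.84 × 0.7007 = 1.114 + 2.690 = 3.805 mg/L.

D ≈ 3.80 mg/L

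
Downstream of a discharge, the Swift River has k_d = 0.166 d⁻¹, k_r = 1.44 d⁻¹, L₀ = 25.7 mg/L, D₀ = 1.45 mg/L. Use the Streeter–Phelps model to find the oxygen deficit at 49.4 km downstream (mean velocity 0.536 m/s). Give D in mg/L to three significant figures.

Travel time t = x/v = 49.4 km / (0.536 m/s) = 49400 m / 0.536 m/s = 92160 s = 1.067 d.
k_d L₀/(k_r−k_d) = 0.166×25.7/(1.44−0.166) = 4.266/1.274 = 3.349 mg/L.
e^(−k_d t) = e^(−0.166×1.067) = 0.8377; e^(−k_r t) = e^(−1.44×1.067) = 0.2152.
D = 3.349 × (0.8377 − 0.2152) + 1.45 × 0.2152 = 2.085 + 0.3121 = 2.397 mg/L.

D ≈ 2.40 mg/L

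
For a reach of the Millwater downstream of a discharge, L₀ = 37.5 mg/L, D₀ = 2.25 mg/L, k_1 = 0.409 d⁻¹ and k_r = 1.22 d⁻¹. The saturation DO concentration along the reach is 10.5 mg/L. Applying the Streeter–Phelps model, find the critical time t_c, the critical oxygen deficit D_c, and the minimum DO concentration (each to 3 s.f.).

t_c ≈ 1.19 d; D_c ≈ 7.72 mg/L; min DO ≈ 2.78 mg/L

t_c = [1/(k_r−k_1)] ln[(k_r/k_1)(1 − D₀(k_r−k_1)/(k_1 L₀))]
= [1/(1.22−0.409)] ln[(1.22/0.409)(1 − 2.25×0.8110/(0.409×37.5))]
= (1/0.8110) ln[2.983 × 0.8810] = 1.233 × ln(2.628) = 1.233 × 0.9662 = 1.191 d.
D_c = (k_1/k_r) L₀ e^(−k_1 t_c) = (0.409/1.22) × 37.5 × e^(−0.409×1.191) = 0.3352 × 37.5 × 0.6143 = 7.723 mg/L.
Minimum DO = C_s − D_c = 10.5 − 7.723 = 2.777 mg/L.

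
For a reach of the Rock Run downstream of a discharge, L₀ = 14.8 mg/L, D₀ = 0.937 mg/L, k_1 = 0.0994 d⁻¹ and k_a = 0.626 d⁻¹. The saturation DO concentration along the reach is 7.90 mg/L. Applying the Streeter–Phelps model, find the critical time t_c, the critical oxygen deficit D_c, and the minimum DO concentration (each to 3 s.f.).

At the critical point dD/dt = 0, so k_1 L₀ e^(−k_1 t) = k_a D. Substituting D(t) from the Streeter–Phelps equation and solving for t gives
t_c = ln[(k_a/k_1)(1 − D₀(k_a−k_1)/(k_1 L₀))] / (k_a−k_1).
Here k_a−k_1 = 0.5266 d⁻¹ and 1 − D₀(k_a−k_1)/(k_1 L₀) = 1 − 0.937×0.5266/(0.0994×14.8) = 0.6646, so
t_c = ln(6.298 × 0.6646) / 0.5266 = 1.432 / 0.5266 = 2.719 d.
D_c = (k_1/k_a) L₀ e^(−k_1 t_c) = (0.0994/0.626) × 14.8 × e^(−0.0994×2.719) = 0.1588 × 14.8 × 0.7632 = 1.794 mg/L.
Minimum DO = C_s − D_c = 7.90 − 1.794 = 6.106 mg/L.

t_c ≈ 2.72 d; D_c ≈ 1.79 mg/L; min DO ≈ 6.11 mg/L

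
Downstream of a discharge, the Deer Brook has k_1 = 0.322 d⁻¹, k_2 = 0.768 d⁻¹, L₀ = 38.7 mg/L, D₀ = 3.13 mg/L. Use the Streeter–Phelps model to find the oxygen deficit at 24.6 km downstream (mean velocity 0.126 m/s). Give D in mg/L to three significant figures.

Travel time t = x/v = 24.6 km / (0.126 m/s) = 24600 m / 0.126 m/s = 195200 s = 2.260 d.
k_1 L₀/(k_2−k_1) = 0.322×38.7/(0.768−0.322) = 12.46/0.4460 = 27.94 mg/L.
e^(−k_1 t) = e^(−0.322×2.260) = 0.4831; e^(−k_2 t) = e^(−0.768×2.260) = 0.1763.
D = 27.94 × (0.4831 − 0.1763) + 3.13 × 0.1763 = 8.570 + 0.5519 = 9.122 mg/L.

D ≈ 9.12 mg/L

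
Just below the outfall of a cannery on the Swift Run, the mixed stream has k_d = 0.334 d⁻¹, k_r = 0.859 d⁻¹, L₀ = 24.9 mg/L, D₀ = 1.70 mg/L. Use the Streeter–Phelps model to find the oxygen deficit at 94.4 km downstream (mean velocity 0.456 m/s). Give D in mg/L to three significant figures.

D ≈ 5.31 mg/L

Travel time t = x/v = 94.4 km / (0.456 m/s) = 94400 m / 0.456 m/s = 207000 s = 2.396 d.
k_d L₀/(k_r−k_d) = 0.334×24.9/(0.859−0.334) = 8.317/0.5250 = 15.84 mg/L.
e^(−k_d t) = e^(−0.334×2.396) = 0.4492; e^(−k_r t) = e^(−0.859×2.396) = 0.1277.
D = 15.84 × (0.4492 − 0.1277) + 1.70 × 0.1277 = 5.093 + 0.2171 = 5.310 mg/L.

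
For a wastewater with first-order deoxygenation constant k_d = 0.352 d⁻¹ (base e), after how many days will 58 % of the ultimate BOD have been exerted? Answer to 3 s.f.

t ≈ 2.46 d

y/L₀ = 1 − e^(−k_d t) = 0.58 ⇒ e^(−k_d t) = 0.420
t = −ln(0.420) / 0.352 = 0.8675 / 0.352 = 2.464 d.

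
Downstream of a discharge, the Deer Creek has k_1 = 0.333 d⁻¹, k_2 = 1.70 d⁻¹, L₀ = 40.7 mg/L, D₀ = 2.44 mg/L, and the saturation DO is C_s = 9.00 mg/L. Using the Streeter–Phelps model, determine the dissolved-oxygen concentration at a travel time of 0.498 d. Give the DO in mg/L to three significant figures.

DO ≈ 3.81 mg/L

k_1 L₀/(k_2−k_1) = 0.333×40.7/(1.70−0.333) = 13.55/1.367 = 9.914 mg/L.
e^(−k_1 t) = e^(−0.333×0.4980) = 0.8472; e^(−k_2 t) = e^(−1.70×0.4980) = 0.4289.
D = 9.914 × (0.8472 − 0.4289) + 2.44 × 0.4289 = 4.147 + 1.046 = 5.194 mg/L.
DO = C_s − D = 9.00 − 5.194 = 3.806 mg/L.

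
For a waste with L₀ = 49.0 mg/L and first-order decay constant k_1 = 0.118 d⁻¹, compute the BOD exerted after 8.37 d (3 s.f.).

y ≈ 30.8 mg/L

y_t = L₀(1 − e^(−k_1 t)) = 49.0 × (1 − e^(−0.118×8.37))
= 49.0 × (1 − 0.3724) = 49.0 × 0.6276 = 30.75 mg/L.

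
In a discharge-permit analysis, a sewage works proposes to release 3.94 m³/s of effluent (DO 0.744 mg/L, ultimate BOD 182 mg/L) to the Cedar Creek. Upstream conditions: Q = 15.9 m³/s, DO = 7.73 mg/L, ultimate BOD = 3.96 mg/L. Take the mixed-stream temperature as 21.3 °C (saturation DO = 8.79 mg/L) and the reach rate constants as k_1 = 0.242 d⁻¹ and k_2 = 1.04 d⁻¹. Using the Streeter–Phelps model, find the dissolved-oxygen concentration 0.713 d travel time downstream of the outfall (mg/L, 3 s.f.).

Mixed DO = (15.9×7.73 + 3.94×0.744)/(15.9+3.94) = 125.8/19.84 = 6.343 mg/L.
Mixed L₀ = (15.9×3.96 + 3.94×182)/(19.84) = 780.0/19.84 = 39.32 mg/L.
Initial deficit D₀ = C_s − DO₀ = 8.79 − 6.343 = 2.447 mg/L.
D(0.713) = [0.242×39.32/(1.04−0.242)](e^(−0.242×0.713) − e^(−1.04×0.713)) + 2.447 e^(−1.04×0.713)
= 11.92 × (0.8415 − 0.4764) + 2.447 × 0.4764 = 5.519 mg/L.
DO = 8.79 − 5.519 = 3.271 mg/L.

DO ≈ 3.27 mg/L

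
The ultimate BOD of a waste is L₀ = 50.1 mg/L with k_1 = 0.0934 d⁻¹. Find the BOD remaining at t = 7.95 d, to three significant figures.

L_t = L₀ e^(−k_1 t) = 50.1 × e^(−0.0934×7.95) = 50.1 × 0.4759 = 23.84 mg/L.

L ≈ 23.8 mg/L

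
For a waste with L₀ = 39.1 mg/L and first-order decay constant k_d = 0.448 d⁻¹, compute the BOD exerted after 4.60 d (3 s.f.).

y_t = L₀(1 − e^(−k_d t)) = 39.1 × (1 − e^(−0.448×4.60))
= 39.1 × (1 − 0.1274) = 39.1 × 0.8726 = 34.12 mg/L.

y ≈ 34.1 mg/L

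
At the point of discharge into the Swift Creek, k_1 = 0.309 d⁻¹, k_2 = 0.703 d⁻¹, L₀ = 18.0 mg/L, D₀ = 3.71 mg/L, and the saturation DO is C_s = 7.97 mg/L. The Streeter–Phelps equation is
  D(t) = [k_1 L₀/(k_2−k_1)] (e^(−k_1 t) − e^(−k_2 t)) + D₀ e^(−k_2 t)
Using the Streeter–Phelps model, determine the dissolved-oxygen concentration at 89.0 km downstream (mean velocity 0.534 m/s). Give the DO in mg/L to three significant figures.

DO ≈ 2.87 mg/L

Travel time t = x/v = 89.0 km / (0.534 m/s) = 89000 m / 0.534 m/s = 166700 s = 1.929 d.
k_1 L₀/(k_2−k_1) = 0.309×18.0/(0.703−0.309) = 5.562/0.3940 = 14.12 mg/L.
e^(−k_1 t) = e^(−0.309×1.929) = 0.5510; e^(−k_2 t) = e^(−0.703×1.929) = 0.2577.
D = 14.12 × (0.5510 − 0.2577) + 3.71 × 0.2577 = 4.141 + 0.9559 = 5.097 mg/L.
DO = C_s − D = 7.97 − 5.097 = 2.873 mg/L.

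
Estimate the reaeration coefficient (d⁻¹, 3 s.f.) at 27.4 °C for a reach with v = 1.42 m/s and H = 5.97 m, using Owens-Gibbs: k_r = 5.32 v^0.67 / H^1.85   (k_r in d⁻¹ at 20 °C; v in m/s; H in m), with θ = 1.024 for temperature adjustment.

k_r ≈ 0.294 d⁻¹

k_r(20) = 5.32 × 1.42^0.67 / 5.97^1.85 = 5.32 × 1.265 / 27.26 = 0.2468 d⁻¹.
k_r(27.4) = 0.2468 × 1.024^(27.4−20) = 0.2468 × 1.192 = 0.2942 d⁻¹.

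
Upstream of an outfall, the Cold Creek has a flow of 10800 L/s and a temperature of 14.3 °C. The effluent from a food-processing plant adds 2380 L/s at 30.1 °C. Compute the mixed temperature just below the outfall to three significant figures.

17.2 °C

Flow-weighted mixing: C = (Q_r C_r + Q_w C_w)/(Q_r + Q_w)
= (10800×14.3 + 2380×30.1)/(10800 + 2380) = 226100/13180 = 17.15 °C.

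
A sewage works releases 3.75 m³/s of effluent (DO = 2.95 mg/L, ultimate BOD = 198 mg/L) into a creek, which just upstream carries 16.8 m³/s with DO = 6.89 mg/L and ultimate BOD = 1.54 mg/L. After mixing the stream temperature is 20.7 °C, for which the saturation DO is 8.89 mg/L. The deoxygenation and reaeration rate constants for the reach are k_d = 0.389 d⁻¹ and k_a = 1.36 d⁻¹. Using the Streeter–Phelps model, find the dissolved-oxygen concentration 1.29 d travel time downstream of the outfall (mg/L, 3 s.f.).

Mixed DO = (16.8×6.89 + 3.75×2.95)/(16.8+3.75) = 126.8/20.55 = 6.171 mg/L.
Mixed L₀ = (16.8×1.54 + 3.75×198)/(20.55) = 768.4/20.55 = 37.39 mg/L.
Initial deficit D₀ = C_s − DO₀ = 8.89 − 6.171 = 2.719 mg/L.
D(1.29) = [0.389×37.39/(1.36−0.389)](e^(−0.389×1.29) − e^(−1.36×1.29)) + 2.719 e^(−1.36×1.29)
= 14.98 × (0.6054 − 0.1730) + 2.719 × 0.1730 = 6.948 mg/L.
DO = 8.89 − 6.948 = 1.942 mg/L.

DO ≈ 1.94 mg/L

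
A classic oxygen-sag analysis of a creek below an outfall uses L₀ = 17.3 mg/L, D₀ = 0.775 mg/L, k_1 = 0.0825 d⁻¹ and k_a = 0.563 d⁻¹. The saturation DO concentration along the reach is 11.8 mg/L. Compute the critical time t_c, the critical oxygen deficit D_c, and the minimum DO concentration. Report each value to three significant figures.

t_c ≈ 3.37 d; D_c ≈ 1.92 mg/L; min DO ≈ 9.88 mg/L

At the critical point dD/dt = 0, so k_1 L₀ e^(−k_1 t) = k_a D. Substituting D(t) from the Streeter–Phelps equation and solving for t gives
t_c = ln[(k_a/k_1)(1 − D₀(k_a−k_1)/(k_1 L₀))] / (k_a−k_1).
Here k_a−k_1 = 0.4805 d⁻¹ and 1 − D₀(k_a−k_1)/(k_1 L₀) = 1 − 0.775×0.4805/(0.0825×17.3) = 0.7391, so
t_c = ln(6.824 × 0.7391) / 0.4805 = 1.618 / 0.4805 = 3.368 d.
L(t_c) = L₀ e^(−k_1 t_c) = 17.3 × 0.7574 = 13.10 mg/L, and at the critical point k_a D_c = k_1 L, so D_c = (0.0825/0.563) × 13.10 = 1.920 mg/L.
Minimum DO = C_s − D_c = 11.8 − 1.920 = 9.880 mg/L.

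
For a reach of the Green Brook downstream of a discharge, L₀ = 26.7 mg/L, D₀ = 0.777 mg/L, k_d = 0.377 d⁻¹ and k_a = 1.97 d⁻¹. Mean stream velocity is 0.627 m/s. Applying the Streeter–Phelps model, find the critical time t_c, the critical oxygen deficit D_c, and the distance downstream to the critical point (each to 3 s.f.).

t_c ≈ 0.956 d; D_c ≈ 3.56 mg/L; x_c ≈ 51.8 km

t_c = [1/(k_a−k_d)] ln[(k_a/k_d)(1 − D₀(k_a−k_d)/(k_d L₀))]
= [1/(1.97−0.377)] ln[(1.97/0.377)(1 − 0.777×1.593/(0.377×26.7))]
= (1/1.593) ln[5.225 × 0.8770] = 0.6277 × ln(4.583) = 0.6277 × 1.522 = 0.9556 d.
D_c = (k_d/k_a) L₀ e^(−k_d t_c) = (0.377/1.97) × 26.7 × e^(−0.377×0.9556) = 0.1914 × 26.7 × 0.6975 = 3.564 mg/L.
x_c = v t_c = 0.627 m/s × 0.9556 d × 86400 s/d = 51770 m ≈ 51.8 km.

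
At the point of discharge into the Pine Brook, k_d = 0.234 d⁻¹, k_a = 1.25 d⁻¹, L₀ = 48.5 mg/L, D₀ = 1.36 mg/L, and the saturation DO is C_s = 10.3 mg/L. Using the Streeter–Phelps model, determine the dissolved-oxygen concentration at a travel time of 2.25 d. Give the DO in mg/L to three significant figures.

DO ≈ 4.29 mg/L

k_d L₀/(k_a−k_d) = 0.234×48.5/(1.25−0.234) = 11.35/1.016 = 11.17 mg/L.
e^(−k_d t) = e^(−0.234×2.250) = 0.5907; e^(−k_a t) = e^(−1.25×2.250) = 0.06005.
D = 11.17 × (0.5907 − 0.06005) + 1.36 × 0.06005 = 5.927 + 0.08167 = 6.009 mg/L.
DO = C_s − D = 10.3 − 6.009 = 4.291 mg/L.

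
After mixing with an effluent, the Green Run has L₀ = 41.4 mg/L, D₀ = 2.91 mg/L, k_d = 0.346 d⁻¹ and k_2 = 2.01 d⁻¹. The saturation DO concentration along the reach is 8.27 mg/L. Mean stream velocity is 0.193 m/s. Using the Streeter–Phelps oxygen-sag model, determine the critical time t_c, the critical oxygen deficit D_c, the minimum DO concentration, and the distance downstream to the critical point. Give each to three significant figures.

t_c ≈ 0.809 d; D_c ≈ 5.39 mg/L; min DO ≈ 2.88 mg/L; x_c ≈ 13.5 km

With k_2/k_d = 5.809 and 1 − D₀(k_2−k_d)/(k_d L₀) = 0.6620,
t_c = ln(5.809 × 0.6620) / (2.01 − 0.346) = ln(3.845) / 1.664 = 1.347/1.664 = 0.8094 d.
L(t_c) = L₀ e^(−k_d t_c) = 41.4 × 0.7557 = 31.29 mg/L, and at the critical point k_2 D_c = k_d L, so D_c = (0.346/2.01) × 31.29 = 5.386 mg/L.
Minimum DO = C_s − D_c = 8.27 − 5.386 = 2.884 mg/L.
x_c = v t_c = 0.193 m/s × 0.8094 d × 86400 s/d = 13500 m ≈ 13.5 km.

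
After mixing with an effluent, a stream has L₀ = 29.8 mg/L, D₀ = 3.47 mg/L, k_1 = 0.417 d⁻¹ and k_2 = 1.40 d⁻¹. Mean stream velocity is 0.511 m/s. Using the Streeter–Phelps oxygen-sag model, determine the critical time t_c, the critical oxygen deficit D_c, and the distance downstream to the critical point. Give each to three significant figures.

t_c ≈ 0.906 d; D_c ≈ 6.08 mg/L; x_c ≈ 40.0 km

At the critical point dD/dt = 0, so k_1 L₀ e^(−k_1 t) = k_2 D. Substituting D(t) from the Streeter–Phelps equation and solving for t gives
t_c = ln[(k_2/k_1)(1 − D₀(k_2−k_1)/(k_1 L₀))] / (k_2−k_1).
Here k_2−k_1 = 0.9830 d⁻¹ and 1 − D₀(k_2−k_1)/(k_1 L₀) = 1 − 3.47×0.9830/(0.417×29.8) = 0.7255, so
t_c = ln(3.357 × 0.7255) / 0.9830 = 0.8903 / 0.9830 = 0.9057 d.
L(t_c) = L₀ e^(−k_1 t_c) = 29.8 × 0.6855 = 20.43 mg/L, and at the critical point k_2 D_c = k_1 L, so D_c = (0.417/1.40) × 20.43 = 6.084 mg/L.
x_c = v t_c = 0.511 m/s × 0.9057 d × 86400 s/d = 39980 m ≈ 40.0 km.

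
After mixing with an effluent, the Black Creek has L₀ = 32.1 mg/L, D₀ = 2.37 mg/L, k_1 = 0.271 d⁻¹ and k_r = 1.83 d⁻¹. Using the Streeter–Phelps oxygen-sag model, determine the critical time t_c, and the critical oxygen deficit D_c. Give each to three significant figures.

At the critical point dD/dt = 0, so k_1 L₀ e^(−k_1 t) = k_r D. Substituting D(t) from the Streeter–Phelps equation and solving for t gives
t_c = ln[(k_r/k_1)(1 − D₀(k_r−k_1)/(k_1 L₀))] / (k_r−k_1).
Here k_r−k_1 = 1.559 d⁻¹ and 1 − D₀(k_r−k_1)/(k_1 L₀) = 1 − 2.37×1.559/(0.271×32.1) = 0.5753, so
t_c = ln(6.753 × 0.5753) / 1.559 = 1.357 / 1.559 = 0.8704 d.
L(t_c) = L₀ e^(−k_1 t_c) = 32.1 × 0.7899 = 25.35 mg/L, and at the critical point k_r D_c = k_1 L, so D_c = (0.271/1.83) × 25.35 = 3.755 mg/L.

t_c ≈ 0.870 d; D_c ≈ 3.75 mg/L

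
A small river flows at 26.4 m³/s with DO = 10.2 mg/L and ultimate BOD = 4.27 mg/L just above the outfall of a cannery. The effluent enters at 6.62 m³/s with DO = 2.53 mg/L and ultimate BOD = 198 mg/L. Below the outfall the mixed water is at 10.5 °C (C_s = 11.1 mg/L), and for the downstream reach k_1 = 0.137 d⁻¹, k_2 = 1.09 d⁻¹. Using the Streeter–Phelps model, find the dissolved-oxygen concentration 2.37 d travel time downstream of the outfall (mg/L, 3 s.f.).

Mixed DO = (26.4×10.2 + 6.62×2.53)/(26.4+6.62) = 286.0/33.02 = 8.662 mg/L.
Mixed L₀ = (26.4×4.27 + 6.62×198)/(33.02) = 1423/33.02 = 43.11 mg/L.
Initial deficit D₀ = C_s − DO₀ = 11.1 − 8.662 = 2.438 mg/L.
D(2.37) = [0.137×43.11/(1.09−0.137)](e^(−0.137×2.37) − e^(−1.09×2.37)) + 2.438 e^(−1.09×2.37)
= 6.197 × (0.7228 − 0.07552) + 2.438 × 0.07552 = 4.195 mg/L.
DO = 11.1 − 4.195 = 6.905 mg/L.

DO ≈ 6.90 mg/L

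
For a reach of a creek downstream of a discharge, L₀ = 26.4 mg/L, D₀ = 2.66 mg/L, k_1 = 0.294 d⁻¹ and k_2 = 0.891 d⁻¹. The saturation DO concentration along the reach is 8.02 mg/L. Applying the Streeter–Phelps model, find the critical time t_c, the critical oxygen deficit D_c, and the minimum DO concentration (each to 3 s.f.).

t_c ≈ 1.47 d; D_c ≈ 5.65 mg/L; min DO ≈ 2.37 mg/L

t_c = [1/(k_2−k_1)] ln[(k_2/k_1)(1 − D₀(k_2−k_1)/(k_1 L₀))]
= [1/(0.891−0.294)] ln[(0.891/0.294)(1 − 2.66×0.5970/(0.294×26.4))]
= (1/0.5970) ln[3.031 × 0.7954] = 1.675 × ln(2.411) = 1.675 × 0.8799 = 1.474 d.
D_c = (k_1/k_2) L₀ e^(−k_1 t_c) = (0.294/0.891) × 26.4 × e^(−0.294×1.474) = 0.3300 × 26.4 × 0.6484 = 5.648 mg/L.
Minimum DO = C_s − D_c = 8.02 − 5.648 = 2.372 mg/L.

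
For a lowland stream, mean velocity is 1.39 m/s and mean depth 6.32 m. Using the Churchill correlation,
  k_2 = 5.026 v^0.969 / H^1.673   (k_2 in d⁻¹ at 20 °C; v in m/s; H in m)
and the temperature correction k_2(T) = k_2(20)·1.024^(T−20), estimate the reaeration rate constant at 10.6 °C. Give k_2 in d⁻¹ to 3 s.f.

k_2(20) = 5.026 × 1.39^0.969 / 6.32^1.673 = 5.026 × 1.376 / 21.86 = 0.3164 d⁻¹.
k_2(10.6) = 0.3164 × 1.024^(10.6−20) = 0.3164 × 0.8002 = 0.2532 d⁻¹.

k_2 ≈ 0.253 d⁻¹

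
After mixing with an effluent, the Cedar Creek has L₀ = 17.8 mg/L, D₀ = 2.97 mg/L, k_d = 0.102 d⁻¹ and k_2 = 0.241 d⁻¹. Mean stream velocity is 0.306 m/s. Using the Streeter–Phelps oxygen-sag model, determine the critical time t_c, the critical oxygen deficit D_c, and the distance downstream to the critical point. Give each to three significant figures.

t_c ≈ 4.33 d; D_c ≈ 4.84 mg/L; x_c ≈ 114 km

With k_2/k_d = 2.363 and 1 − D₀(k_2−k_d)/(k_d L₀) = 0.7726,
t_c = ln(2.363 × 0.7726) / (0.241 − 0.102) = ln(1.826) / 0.1390 = 0.6019/0.1390 = 4.330 d.
D_c = (k_d/k_2) L₀ e^(−k_d t_c) = (0.102/0.241) × 17.8 × e^(−0.102×4.330) = 0.4232 × 17.8 × 0.6430 = 4.844 mg/L.
x_c = v t_c = 0.306 m/s × 4.330 d × 86400 s/d = 114500 m ≈ 114 km.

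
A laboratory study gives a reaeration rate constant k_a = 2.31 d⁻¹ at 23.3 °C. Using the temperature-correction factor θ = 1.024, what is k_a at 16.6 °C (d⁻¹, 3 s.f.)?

k_a(T₂) = k_a(T₁) · θ^(T₂−T₁) = 2.31 × 1.024^(16.6−23.3)
= 2.31 × 1.024^-6.70 = 2.31 × 0.8531 = 1.971 d⁻¹.

k_a ≈ 1.97 d⁻¹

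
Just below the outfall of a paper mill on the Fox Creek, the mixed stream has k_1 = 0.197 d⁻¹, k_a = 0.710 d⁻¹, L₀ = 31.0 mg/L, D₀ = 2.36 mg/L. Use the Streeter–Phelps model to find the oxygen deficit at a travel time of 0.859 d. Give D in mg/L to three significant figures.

D ≈ 4.86 mg/L

k_1 L₀/(k_a−k_1) = 0.197×31.0/(0.710−0.197) = 6.107/0.5130 = 11.90 mg/L.
e^(−k_1 t) = e^(−0.197×0.8590) = 0.8443; e^(−k_a t) = e^(−0.710×0.8590) = 0.5434.
D = 11.90 × (0.8443 − 0.5434) + 2.36 × 0.5434 = 3.582 + 1.282 = 4.865 mg/L.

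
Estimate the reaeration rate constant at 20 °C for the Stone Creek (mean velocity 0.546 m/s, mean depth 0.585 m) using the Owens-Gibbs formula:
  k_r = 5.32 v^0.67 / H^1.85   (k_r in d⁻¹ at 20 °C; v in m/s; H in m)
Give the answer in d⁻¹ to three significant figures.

k_r = 5.32 × 0.546^0.67 / 0.585^1.85 = 5.32 × 0.6667 / 0.3709 = 9.563 d⁻¹.

k_r ≈ 9.56 d⁻¹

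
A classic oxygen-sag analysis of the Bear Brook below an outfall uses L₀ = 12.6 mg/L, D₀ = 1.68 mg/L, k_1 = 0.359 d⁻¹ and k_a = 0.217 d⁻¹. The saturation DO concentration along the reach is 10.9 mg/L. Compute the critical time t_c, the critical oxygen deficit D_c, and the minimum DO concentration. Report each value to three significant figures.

With k_a/k_1 = 0.6045 and 1 − D₀(k_a−k_1)/(k_1 L₀) = 1.053,
t_c = ln(0.6045 × 1.053) / (0.217 − 0.359) = ln(0.6363) / -0.1420 = -0.4520/-0.1420 = 3.183 d.
D_c = (k_1/k_a) L₀ e^(−k_1 t_c) = (0.359/0.217) × 12.6 × e^(−0.359×3.183) = 1.654 × 12.6 × 0.3189 = 6.648 mg/L.
Minimum DO = C_s − D_c = 10.9 − 6.648 = 4.252 mg/L.

t_c ≈ 3.18 d; D_c ≈ 6.65 mg/L; min DO ≈ 4.25 mg/L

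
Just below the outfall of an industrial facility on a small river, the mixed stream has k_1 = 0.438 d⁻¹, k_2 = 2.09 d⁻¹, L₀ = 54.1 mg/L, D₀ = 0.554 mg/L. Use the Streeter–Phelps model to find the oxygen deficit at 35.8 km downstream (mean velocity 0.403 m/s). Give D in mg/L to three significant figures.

Travel time t = x/v = 35.8 km / (0.403 m/s) = 35800 m / 0.403 m/s = 88830 s = 1.028 d.
k_1 L₀/(k_2−k_1) = 0.438×54.1/(2.09−0.438) = 23.70/1.652 = 14.34 mg/L.
e^(−k_1 t) = e^(−0.438×1.028) = 0.6374; e^(−k_2 t) = e^(−2.09×1.028) = 0.1166.
D = 14.34 × (0.6374 − 0.1166) + 0.554 × 0.1166 = 7.470 + 0.06461 = 7.535 mg/L.

D ≈ 7.53 mg/L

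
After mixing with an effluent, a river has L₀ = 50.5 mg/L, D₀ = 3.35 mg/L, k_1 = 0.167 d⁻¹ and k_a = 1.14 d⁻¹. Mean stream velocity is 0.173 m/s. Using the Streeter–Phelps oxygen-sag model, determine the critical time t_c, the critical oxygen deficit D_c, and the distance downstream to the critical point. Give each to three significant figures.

t_c ≈ 1.47 d; D_c ≈ 5.79 mg/L; x_c ≈ 22.0 km

At the critical point dD/dt = 0, so k_1 L₀ e^(−k_1 t) = k_a D. Substituting D(t) from the Streeter–Phelps equation and solving for t gives
t_c = ln[(k_a/k_1)(1 − D₀(k_a−k_1)/(k_1 L₀))] / (k_a−k_1).
Here k_a−k_1 = 0.9730 d⁻¹ and 1 − D₀(k_a−k_1)/(k_1 L₀) = 1 − 3.35×0.9730/(0.167×50.5) = 0.6135, so
t_c = ln(6.826 × 0.6135) / 0.9730 = 1.432 / 0.9730 = 1.472 d.
L(t_c) = L₀ e^(−k_1 t_c) = 50.5 × 0.7821 = 39.49 mg/L, and at the critical point k_a D_c = k_1 L, so D_c = (0.167/1.14) × 39.49 = 5.786 mg/L.
x_c = v t_c = 0.173 m/s × 1.472 d × 86400 s/d = 22000 m ≈ 22.0 km.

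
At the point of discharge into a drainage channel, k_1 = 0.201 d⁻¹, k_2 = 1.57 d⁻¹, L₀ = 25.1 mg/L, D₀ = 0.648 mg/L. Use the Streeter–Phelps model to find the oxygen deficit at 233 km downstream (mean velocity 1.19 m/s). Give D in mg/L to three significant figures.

D ≈ 2.25 mg/L

Travel time t = x/v = 233 km / (1.19 m/s) = 233000 m / 1.19 m/s = 195800 s = 2.266 d.
k_1 L₀/(k_2−k_1) = 0.201×25.1/(1.57−0.201) = 5.045/1.369 = 3.685 mg/L.
e^(−k_1 t) = e^(−0.201×2.266) = 0.6341; e^(−k_2 t) = e^(−1.57×2.266) = 0.02850.
D = 3.685 × (0.6341 − 0.02850) + 0.648 × 0.02850 = 2.232 + 0.01847 = 2.250 mg/L.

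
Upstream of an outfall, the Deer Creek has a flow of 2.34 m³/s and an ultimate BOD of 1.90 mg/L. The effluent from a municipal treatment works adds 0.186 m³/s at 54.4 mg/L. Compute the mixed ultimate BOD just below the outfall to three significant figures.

5.77 mg/L

Flow-weighted mixing: C = (Q_r C_r + Q_w C_w)/(Q_r + Q_w)
= (2.34×1.90 + 0.186×54.4)/(2.34 + 0.186) = 14.56/2.526 = 5.766 mg/L.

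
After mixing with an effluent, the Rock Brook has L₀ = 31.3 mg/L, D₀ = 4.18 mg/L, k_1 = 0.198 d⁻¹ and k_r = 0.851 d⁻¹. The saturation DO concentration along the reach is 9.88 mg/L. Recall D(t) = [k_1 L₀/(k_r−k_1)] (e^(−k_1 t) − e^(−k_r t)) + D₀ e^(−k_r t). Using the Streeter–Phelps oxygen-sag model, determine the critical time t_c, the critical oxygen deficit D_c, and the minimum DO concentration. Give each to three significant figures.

t_c ≈ 1.34 d; D_c ≈ 5.58 mg/L; min DO ≈ 4.30 mg/L

With k_r/k_1 = 4.298 and 1 − D₀(k_r−k_1)/(k_1 L₀) = 0.5596,
t_c = ln(4.298 × 0.5596) / (0.851 − 0.198) = ln(2.405) / 0.6530 = 0.8776/0.6530 = 1.344 d.
D_c = (k_1/k_r) L₀ e^(−k_1 t_c) = (0.198/0.851) × 31.3 × e^(−0.198×1.344) = 0.2327 × 31.3 × 0.7664 = 5.581 mg/L.
Minimum DO = C_s − D_c = 9.88 − 5.581 = 4.299 mg/L.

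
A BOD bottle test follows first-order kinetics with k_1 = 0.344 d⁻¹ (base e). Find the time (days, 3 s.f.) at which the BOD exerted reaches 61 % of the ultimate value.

y/L₀ = 1 − e^(−k_1 t) = 0.61 ⇒ e^(−k_1 t) = 0.390
t = −ln(0.390) / 0.344 = 0.9416 / 0.344 = 2.737 d.

t ≈ 2.74 d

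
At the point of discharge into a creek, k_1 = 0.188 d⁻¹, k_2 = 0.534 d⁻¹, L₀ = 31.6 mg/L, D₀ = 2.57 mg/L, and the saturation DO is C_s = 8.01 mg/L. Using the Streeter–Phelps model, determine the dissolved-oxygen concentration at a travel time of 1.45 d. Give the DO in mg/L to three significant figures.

k_1 L₀/(k_2−k_1) = 0.188×31.6/(0.534−0.188) = 5.941/0.3460 = 17.17 mg/L.
e^(−k_1 t) = e^(−0.188×1.450) = 0.7614; e^(−k_2 t) = e^(−0.534×1.450) = 0.4610.
D = 17.17 × (0.7614 − 0.4610) + 2.57 × 0.4610 = 5.157 + 1.185 = 6.342 mg/L.
DO = C_s − D = 8.01 − 6.342 = 1.668 mg/L.

DO ≈ 1.67 mg/L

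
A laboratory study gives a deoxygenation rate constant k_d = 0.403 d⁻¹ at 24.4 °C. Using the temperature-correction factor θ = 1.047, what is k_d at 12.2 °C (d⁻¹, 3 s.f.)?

k_d(T₂) = k_d(T₁) · θ^(T₂−T₁) = 0.403 × 1.047^(12.2−24.4)
= 0.403 × 1.047^-12.2 = 0.403 × 0.5710 = 0.2301 d⁻¹.

k_d ≈ 0.230 d⁻¹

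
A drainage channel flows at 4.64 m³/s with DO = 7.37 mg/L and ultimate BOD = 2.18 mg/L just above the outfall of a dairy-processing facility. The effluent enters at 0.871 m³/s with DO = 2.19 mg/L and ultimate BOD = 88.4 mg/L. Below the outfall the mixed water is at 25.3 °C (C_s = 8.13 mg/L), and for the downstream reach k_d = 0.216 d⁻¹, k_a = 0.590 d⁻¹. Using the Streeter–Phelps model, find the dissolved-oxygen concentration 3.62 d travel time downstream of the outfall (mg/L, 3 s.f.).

DO ≈ 4.85 mg/L

Mixed DO = (4.64×7.37 + 0.871×2.19)/(4.64+0.871) = 36.10/5.511 = 6.551 mg/L.
Mixed L₀ = (4.64×2.18 + 0.871×88.4)/(5.511) = 87.11/5.511 = 15.81 mg/L.
Initial deficit D₀ = C_s − DO₀ = 8.13 − 6.551 = 1.579 mg/L.
D(3.62) = [0.216×15.81/(0.590−0.216)](e^(−0.216×3.62) − e^(−0.590×3.62)) + 1.579 e^(−0.590×3.62)
= 9.129 × (0.4575 − 0.1182) + 1.579 × 0.1182 = 3.285 mg/L.
DO = 8.13 − 3.285 = 4.845 mg/L.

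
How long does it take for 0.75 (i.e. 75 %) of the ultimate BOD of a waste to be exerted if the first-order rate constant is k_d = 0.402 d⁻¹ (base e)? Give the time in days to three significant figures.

y/L₀ = 1 − e^(−k_d t) = 0.75 ⇒ e^(−k_d t) = 0.250
t = −ln(0.250) / 0.402 = 1.386 / 0.402 = 3.448 d.

t ≈ 3.45 d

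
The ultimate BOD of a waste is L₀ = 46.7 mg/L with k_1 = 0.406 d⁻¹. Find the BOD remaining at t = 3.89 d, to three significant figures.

L_t = L₀ e^(−k_1 t) = 46.7 × e^(−0.406×3.89) = 46.7 × 0.2061 = 9.625 mg/L.

L ≈ 9.63 mg/L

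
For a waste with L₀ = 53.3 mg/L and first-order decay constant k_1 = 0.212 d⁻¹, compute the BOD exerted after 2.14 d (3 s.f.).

y ≈ 19.4 mg/L

y_t = L₀(1 − e^(−k_1 t)) = 53.3 × (1 − e^(−0.212×2.14))
= 53.3 × (1 − 0.6353) = 53.3 × 0.3647 = 19.44 mg/L.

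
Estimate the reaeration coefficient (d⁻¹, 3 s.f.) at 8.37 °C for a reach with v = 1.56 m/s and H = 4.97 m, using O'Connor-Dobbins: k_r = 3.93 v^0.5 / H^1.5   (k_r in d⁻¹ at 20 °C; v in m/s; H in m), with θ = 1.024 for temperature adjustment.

k_r(20) = 3.93 × 1.56^0.5 / 4.97^1.5 = 3.93 × 1.249 / 11.08 = 0.4430 d⁻¹.
k_r(8.37) = 0.4430 × 1.024^(8.37−20) = 0.4430 × 0.7589 = 0.3362 d⁻¹.

k_r ≈ 0.336 d⁻¹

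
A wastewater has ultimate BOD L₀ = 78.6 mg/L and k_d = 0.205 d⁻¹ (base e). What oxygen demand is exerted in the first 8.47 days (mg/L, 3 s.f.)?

y ≈ 64.8 mg/L

y_t = L₀(1 − e^(−k_d t)) = 78.6 × (1 − e^(−0.205×8.47))
= 78.6 × (1 − 0.1762) = 78.6 × 0.8238 = 64.75 mg/L.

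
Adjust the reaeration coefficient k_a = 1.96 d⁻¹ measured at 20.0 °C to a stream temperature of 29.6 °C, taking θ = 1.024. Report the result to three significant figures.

k_a ≈ 2.46 d⁻¹

k_a(T₂) = k_a(T₁) · θ^(T₂−T₁) = 1.96 × 1.024^(29.6−20.0)
= 1.96 × 1.024^9.60 = 1.96 × 1.256 = 2.461 d⁻¹.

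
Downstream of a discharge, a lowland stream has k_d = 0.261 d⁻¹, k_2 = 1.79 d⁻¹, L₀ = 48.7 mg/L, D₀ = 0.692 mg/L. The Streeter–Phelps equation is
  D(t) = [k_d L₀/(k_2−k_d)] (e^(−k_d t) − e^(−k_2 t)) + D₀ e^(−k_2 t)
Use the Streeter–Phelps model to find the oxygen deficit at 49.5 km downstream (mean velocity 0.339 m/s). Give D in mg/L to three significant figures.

D ≈ 4.98 mg/L

Travel time t = x/v = 49.5 km / (0.339 m/s) = 49500 m / 0.339 m/s = 146000 s = 1.690 d.
k_d L₀/(k_2−k_d) = 0.261×48.7/(1.79−0.261) = 12.71/1.529 = 8.313 mg/L.
e^(−k_d t) = e^(−0.261×1.690) = 0.6433; e^(−k_2 t) = e^(−1.79×1.690) = 0.04855.
D = 8.313 × (0.6433 − 0.04855) + 0.692 × 0.04855 = 4.944 + 0.03360 = 4.978 mg/L.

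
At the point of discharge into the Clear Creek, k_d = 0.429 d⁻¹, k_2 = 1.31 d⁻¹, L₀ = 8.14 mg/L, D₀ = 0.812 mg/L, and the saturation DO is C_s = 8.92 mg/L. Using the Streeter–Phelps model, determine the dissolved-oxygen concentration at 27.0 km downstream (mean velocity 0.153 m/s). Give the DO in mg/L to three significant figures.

Travel time t = x/v = 27.0 km / (0.153 m/s) = 27000 m / 0.153 m/s = 176500 s = 2.042 d.
k_d L₀/(k_2−k_d) = 0.429×8.14/(1.31−0.429) = 3.492/0.8810 = 3.964 mg/L.
e^(−k_d t) = e^(−0.429×2.042) = 0.4164; e^(−k_2 t) = e^(−1.31×2.042) = 0.06886.
D = 3.964 × (0.4164 − 0.06886) + 0.812 × 0.06886 = 1.377 + 0.05592 = 1.433 mg/L.
DO = C_s − D = 8.92 − 1.433 = 7.487 mg/L.

DO ≈ 7.49 mg/L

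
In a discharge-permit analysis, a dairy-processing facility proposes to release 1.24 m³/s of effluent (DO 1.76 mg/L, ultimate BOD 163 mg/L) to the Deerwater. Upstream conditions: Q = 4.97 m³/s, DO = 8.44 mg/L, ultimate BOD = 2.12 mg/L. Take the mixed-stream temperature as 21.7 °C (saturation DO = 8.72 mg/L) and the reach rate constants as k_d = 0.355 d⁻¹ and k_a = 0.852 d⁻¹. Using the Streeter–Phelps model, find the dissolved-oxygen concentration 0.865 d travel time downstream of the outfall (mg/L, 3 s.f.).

DO ≈ 1.66 mg/L

Mixed DO = (4.97×8.44 + 1.24×1.76)/(4.97+1.24) = 44.13/6.210 = 7.106 mg/L.
Mixed L₀ = (4.97×2.12 + 1.24×163)/(6.210) = 212.7/6.210 = 34.24 mg/L.
Initial deficit D₀ = C_s − DO₀ = 8.72 − 7.106 = 1.614 mg/L.
D(0.865) = [0.355×34.24/(0.852−0.355)](e^(−0.355×0.865) − e^(−0.852×0.865)) + 1.614 e^(−0.852×0.865)
= 24.46 × (0.7356 − 0.4786) + 1.614 × 0.4786 = 7.060 mg/L.
DO = 8.72 − 7.060 = 1.660 mg/L.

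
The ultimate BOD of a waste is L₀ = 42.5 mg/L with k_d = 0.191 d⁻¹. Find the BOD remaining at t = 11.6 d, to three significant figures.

L_t = L₀ e^(−k_d t) = 42.5 × e^(−0.191×11.6) = 42.5 × 0.1091 = 4.636 mg/L.

L ≈ 4.64 mg/L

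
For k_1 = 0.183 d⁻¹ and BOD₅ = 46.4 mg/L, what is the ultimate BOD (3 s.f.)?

BOD₅ = L₀(1 − e^(−5k_1)) ⇒ L₀ = BOD₅ / (1 − e^(−5×0.183))
= 46.4 / (1 − 0.4005) = 46.4 / 0.5995 = 77.40 mg/L.

L₀ ≈ 77.4 mg/L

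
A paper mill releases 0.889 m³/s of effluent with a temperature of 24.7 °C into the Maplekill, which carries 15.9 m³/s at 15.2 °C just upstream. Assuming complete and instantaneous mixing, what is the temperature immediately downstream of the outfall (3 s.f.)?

Flow-weighted mixing: C = (Q_r C_r + Q_w C_w)/(Q_r + Q_w)
= (15.9×15.2 + 0.889×24.7)/(15.9 + 0.889) = 263.6/16.79 = 15.70 °C.

15.7 °C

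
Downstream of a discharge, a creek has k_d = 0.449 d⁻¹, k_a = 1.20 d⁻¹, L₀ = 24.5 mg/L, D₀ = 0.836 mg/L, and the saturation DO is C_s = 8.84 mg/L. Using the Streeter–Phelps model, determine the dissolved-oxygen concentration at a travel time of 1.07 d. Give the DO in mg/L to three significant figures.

k_d L₀/(k_a−k_d) = 0.449×24.5/(1.20−0.449) = 11.00/0.7510 = 14.65 mg/L.
e^(−k_d t) = e^(−0.449×1.070) = 0.6185; e^(−k_a t) = e^(−1.20×1.070) = 0.2769.
D = 14.65 × (0.6185 − 0.2769) + 0.836 × 0.2769 = 5.004 + 0.2315 = 5.235 mg/L.
DO = C_s − D = 8.84 − 5.235 = 3.605 mg/L.

DO ≈ 3.60 mg/L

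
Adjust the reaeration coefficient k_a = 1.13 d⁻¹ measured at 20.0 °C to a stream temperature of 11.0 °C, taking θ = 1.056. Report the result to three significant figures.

k_a ≈ 0.692 d⁻¹

k_a(T₂) = k_a(T₁) · θ^(T₂−T₁) = 1.13 × 1.056^(11.0−20.0)
= 1.13 × 1.056^-9.00 = 1.13 × 0.6124 = 0.6920 d⁻¹.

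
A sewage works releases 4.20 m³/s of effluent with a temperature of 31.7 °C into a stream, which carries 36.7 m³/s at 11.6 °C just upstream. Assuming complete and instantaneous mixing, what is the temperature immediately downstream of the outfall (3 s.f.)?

13.7 °C

Flow-weighted mixing: C = (Q_r C_r + Q_w C_w)/(Q_r + Q_w)
= (36.7×11.6 + 4.20×31.7)/(36.7 + 4.20) = 558.9/40.90 = 13.66 °C.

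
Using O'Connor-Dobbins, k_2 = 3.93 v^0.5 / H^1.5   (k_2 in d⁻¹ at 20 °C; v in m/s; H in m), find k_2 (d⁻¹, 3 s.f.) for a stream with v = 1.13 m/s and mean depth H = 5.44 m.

k_2 ≈ 0.329 d⁻¹

k_2 = 3.93 × 1.13^0.5 / 5.44^1.5 = 3.93 × 1.063 / 12.69 = 0.3293 d⁻¹.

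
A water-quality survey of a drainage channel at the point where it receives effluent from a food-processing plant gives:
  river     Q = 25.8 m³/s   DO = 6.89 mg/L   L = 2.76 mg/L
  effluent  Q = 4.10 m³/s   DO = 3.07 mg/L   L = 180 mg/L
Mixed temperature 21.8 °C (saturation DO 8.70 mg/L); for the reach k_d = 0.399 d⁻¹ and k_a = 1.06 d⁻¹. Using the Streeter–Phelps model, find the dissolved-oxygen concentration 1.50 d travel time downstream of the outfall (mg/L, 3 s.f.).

Mixed DO = (25.8×6.89 + 4.10×3.07)/(25.8+4.10) = 190.3/29.90 = 6.366 mg/L.
Mixed L₀ = (25.8×2.76 + 4.10×180)/(29.90) = 809.2/29.90 = 27.06 mg/L.
Initial deficit D₀ = C_s − DO₀ = 8.70 − 6.366 = 2.334 mg/L.
D(1.50) = [0.399×27.06/(1.06−0.399)](e^(−0.399×1.50) − e^(−1.06×1.50)) + 2.334 e^(−1.06×1.50)
= 16.34 × (0.5496 − 0.2039) + 2.334 × 0.2039 = 6.124 mg/L.
DO = 8.70 − 6.124 = 2.576 mg/L.

DO ≈ 2.58 mg/L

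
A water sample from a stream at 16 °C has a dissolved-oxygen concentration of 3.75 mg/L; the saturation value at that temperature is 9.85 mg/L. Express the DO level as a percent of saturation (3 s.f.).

38.1 % saturation

% saturation = C/C_s × 100 = 3.75/9.85 × 100 = 38.1 %.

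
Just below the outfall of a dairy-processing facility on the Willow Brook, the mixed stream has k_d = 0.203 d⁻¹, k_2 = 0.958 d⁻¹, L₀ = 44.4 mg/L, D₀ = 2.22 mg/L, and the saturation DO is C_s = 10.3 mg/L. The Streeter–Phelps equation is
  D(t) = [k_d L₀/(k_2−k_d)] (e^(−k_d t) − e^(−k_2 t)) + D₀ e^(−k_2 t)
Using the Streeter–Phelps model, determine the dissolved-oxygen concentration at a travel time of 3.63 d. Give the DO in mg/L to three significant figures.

DO ≈ 4.89 mg/L

k_d L₀/(k_2−k_d) = 0.203×44.4/(0.958−0.203) = 9.013/0.7550 = 11.94 mg/L.
e^(−k_d t) = e^(−0.203×3.630) = 0.4786; e^(−k_2 t) = e^(−0.958×3.630) = 0.03088.
D = 11.94 × (0.4786 − 0.03088) + 2.22 × 0.03088 = 5.345 + 0.06856 = 5.413 mg/L.
DO = C_s − D = 10.3 − 5.413 = 4.887 mg/L.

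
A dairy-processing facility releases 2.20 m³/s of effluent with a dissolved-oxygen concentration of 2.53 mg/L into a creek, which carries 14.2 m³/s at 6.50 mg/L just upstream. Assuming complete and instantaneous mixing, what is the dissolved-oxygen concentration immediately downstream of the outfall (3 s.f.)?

5.97 mg/L

Flow-weighted mixing: C = (Q_r C_r + Q_w C_w)/(Q_r + Q_w)
= (14.2×6.50 + 2.20×2.53)/(14.2 + 2.20) = 97.87/16.40 = 5.967 mg/L.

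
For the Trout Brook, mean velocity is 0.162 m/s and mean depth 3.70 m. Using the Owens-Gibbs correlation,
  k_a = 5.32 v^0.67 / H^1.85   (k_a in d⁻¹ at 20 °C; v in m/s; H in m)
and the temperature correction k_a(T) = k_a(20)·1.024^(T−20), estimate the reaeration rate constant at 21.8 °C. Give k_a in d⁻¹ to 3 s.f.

k_a(20) = 5.32 × 0.162^0.67 / 3.70^1.85 = 5.32 × 0.2954 / 11.25 = 0.1397 d⁻¹.
k_a(21.8) = 0.1397 × 1.024^(21.8−20) = 0.1397 × 1.044 = 0.1458 d⁻¹.

k_a ≈ 0.146 d⁻¹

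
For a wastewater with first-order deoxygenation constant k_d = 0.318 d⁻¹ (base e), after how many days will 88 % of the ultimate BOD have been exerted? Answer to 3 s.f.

t ≈ 6.67 d

y/L₀ = 1 − e^(−k_d t) = 0.88 ⇒ e^(−k_d t) = 0.120
t = −ln(0.120) / 0.318 = 2.120 / 0.318 = 6.667 d.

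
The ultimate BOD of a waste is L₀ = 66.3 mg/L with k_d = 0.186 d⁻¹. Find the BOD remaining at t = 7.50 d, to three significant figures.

L ≈ 16.4 mg/L

L_t = L₀ e^(−k_d t) = 66.3 × e^(−0.186×7.50) = 66.3 × 0.2478 = 16.43 mg/L.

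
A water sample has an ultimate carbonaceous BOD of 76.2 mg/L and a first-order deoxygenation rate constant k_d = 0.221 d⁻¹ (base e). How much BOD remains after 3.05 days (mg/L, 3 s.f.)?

L_t = L₀ e^(−k_d t) = 76.2 × e^(−0.221×3.05) = 76.2 × 0.5096 = 38.83 mg/L.

L ≈ 38.8 mg/L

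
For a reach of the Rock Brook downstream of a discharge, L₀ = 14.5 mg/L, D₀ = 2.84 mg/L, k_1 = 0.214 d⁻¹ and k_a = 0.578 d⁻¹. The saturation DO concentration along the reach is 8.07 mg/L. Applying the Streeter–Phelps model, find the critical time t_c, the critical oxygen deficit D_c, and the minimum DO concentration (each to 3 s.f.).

With k_a/k_1 = 2.701 and 1 − D₀(k_a−k_1)/(k_1 L₀) = 0.6669,
t_c = ln(2.701 × 0.6669) / (0.578 − 0.214) = ln(1.801) / 0.3640 = 0.5884/0.3640 = 1.617 d.
L(t_c) = L₀ e^(−k_1 t_c) = 14.5 × 0.7076 = 10.26 mg/L, and at the critical point k_a D_c = k_1 L, so D_c = (0.214/0.578) × 10.26 = 3.799 mg/L.
Minimum DO = C_s − D_c = 8.07 − 3.799 = 4.271 mg/L.

t_c ≈ 1.62 d; D_c ≈ 3.80 mg/L; min DO ≈ 4.27 mg/L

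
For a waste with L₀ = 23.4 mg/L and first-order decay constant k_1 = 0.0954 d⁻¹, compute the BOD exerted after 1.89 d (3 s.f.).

y ≈ 3.86 mg/L

y_t = L₀(1 − e^(−k_1 t)) = 23.4 × (1 − e^(−0.0954×1.89))
= 23.4 × (1 − 0.8350) = 23.4 × 0.1650 = 3.861 mg/L.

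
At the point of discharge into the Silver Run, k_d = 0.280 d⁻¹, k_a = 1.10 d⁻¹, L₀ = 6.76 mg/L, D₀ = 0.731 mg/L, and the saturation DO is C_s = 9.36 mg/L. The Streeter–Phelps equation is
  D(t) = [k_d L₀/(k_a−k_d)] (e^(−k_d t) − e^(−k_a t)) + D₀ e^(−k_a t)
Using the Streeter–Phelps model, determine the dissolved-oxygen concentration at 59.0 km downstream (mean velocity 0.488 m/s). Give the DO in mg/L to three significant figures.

DO ≈ 8.14 mg/L

Travel time t = x/v = 59.0 km / (0.488 m/s) = 59000 m / 0.488 m/s = 120900 s = 1.399 d.
k_d L₀/(k_a−k_d) = 0.280×6.76/(1.10−0.280) = 1.893/0.8200 = 2.308 mg/L.
e^(−k_d t) = e^(−0.280×1.399) = 0.6758; e^(−k_a t) = e^(−1.10×1.399) = 0.2145.
D = 2.308 × (0.6758 − 0.2145) + 0.731 × 0.2145 = 1.065 + 0.1568 = 1.222 mg/L.
DO = C_s − D = 9.36 − 1.222 = 8.138 mg/L.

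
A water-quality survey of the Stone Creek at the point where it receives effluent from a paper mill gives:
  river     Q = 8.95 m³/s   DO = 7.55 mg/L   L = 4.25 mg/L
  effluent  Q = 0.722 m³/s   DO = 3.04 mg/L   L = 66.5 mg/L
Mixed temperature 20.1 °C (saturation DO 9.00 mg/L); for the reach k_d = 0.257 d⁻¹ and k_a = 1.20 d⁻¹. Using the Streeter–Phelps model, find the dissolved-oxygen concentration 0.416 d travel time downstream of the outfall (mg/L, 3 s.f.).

DO ≈ 7.21 mg/L

Mixed DO = (8.95×7.55 + 0.722×3.04)/(8.95+0.722) = 69.77/9.672 = 7.213 mg/L.
Mixed L₀ = (8.95×4.25 + 0.722×66.5)/(9.672) = 86.05/9.672 = 8.897 mg/L.
Initial deficit D₀ = C_s − DO₀ = 9.00 − 7.213 = 1.787 mg/L.
D(0.416) = [0.257×8.897/(1.20−0.257)](e^(−0.257×0.416) − e^(−1.20×0.416)) + 1.787 e^(−1.20×0.416)
= 2.425 × (0.8986 − 0.6070) + 1.787 × 0.6070 = 1.792 mg/L.
DO = 9.00 − 1.792 = 7.208 mg/L.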